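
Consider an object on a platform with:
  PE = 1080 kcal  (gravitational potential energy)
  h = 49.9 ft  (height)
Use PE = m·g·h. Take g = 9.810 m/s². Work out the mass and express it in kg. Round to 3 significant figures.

Rearranging: m = PE/(g·h).
PE = 1080 kcal = 4.519×10^6 J; h = 49.9 ft = 15.21 m; g = 9.810 m/s².
m = 30285 kg

30300 kg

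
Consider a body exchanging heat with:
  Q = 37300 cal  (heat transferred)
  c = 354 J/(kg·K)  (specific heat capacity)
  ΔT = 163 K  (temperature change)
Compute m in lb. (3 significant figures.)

Rearranging: m = Q/(c·ΔT).
Q = 37300 cal = 1.561×10^5 J; c = 354 J/(kg·K); ΔT = 163 K.
m = 2.705 kg
2.705 kg × (1 lb / 0.4536 kg) = 5.963 lb

5.96 lb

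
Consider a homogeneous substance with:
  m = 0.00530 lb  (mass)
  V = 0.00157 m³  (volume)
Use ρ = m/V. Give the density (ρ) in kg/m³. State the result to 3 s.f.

1.53 kg/m³

ρ is given directly by: ρ = m/V.
m = 0.00530 lb = 0.002404 kg; V = 0.00157 m³.
ρ = 1.531 kg/m³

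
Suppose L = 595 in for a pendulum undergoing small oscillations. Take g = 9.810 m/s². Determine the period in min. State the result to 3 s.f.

Directly: T = 2π√(L/g).
L = 595 in = 15.11 m; g = 9.810 m/s².
T = 7.799 s
7.799 s × (1 min / 60.00 s) = 0.1300 min

0.130 min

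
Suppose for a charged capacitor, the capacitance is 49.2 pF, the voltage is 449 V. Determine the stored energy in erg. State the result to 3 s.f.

E is given directly by: E = ½CV².
C = 49.2 pF = 4.920×10^-11 F; V = 449 V.
E = 4.959×10^-6 J
4.959×10^-6 J × (1 erg / 1.000×10^-7 J) = 49.59 erg

49.6 erg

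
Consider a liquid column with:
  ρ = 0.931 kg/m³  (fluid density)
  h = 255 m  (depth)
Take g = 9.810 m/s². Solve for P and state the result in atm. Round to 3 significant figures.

0.0230 atm

Directly: P = ρgh.
ρ = 0.931 kg/m³; h = 255 m; g = 9.810 m/s².
P = 2329 Pa  (the unit combination reduces to kg/(m·s²) = Pa)
2329 Pa × (1 atm / 1.013×10^5 Pa) = 0.02298 atm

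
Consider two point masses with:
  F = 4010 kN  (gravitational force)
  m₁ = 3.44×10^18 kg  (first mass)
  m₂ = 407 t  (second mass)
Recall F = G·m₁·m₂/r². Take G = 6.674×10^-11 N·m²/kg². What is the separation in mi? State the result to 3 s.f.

Rearranging: r = √(G·m₁m₂/F).
F = 4010 kN = 4.010×10^6 N; m₁ = 3.44×10^18 kg; m₂ = 407 t = 4.070×10^5 kg; G = 6.674×10^-11 N·m²/kg².
r = 4827 m
4827 m × (1 mi / 1609 m) = 2.999 mi

3.00 mi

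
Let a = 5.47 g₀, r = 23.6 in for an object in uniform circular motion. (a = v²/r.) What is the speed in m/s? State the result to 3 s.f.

5.67 m/s

Solving a = v²/r for v: v = √(a·r).
a = 5.47 g₀ = 53.64 m/s²; r = 23.6 in = 0.5994 m.
v = 5.671 m/s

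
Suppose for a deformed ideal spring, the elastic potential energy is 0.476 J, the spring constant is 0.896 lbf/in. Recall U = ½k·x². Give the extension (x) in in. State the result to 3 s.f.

3.07 in

Solving U = ½k·x² for x: x = √(2U/k).
U = 0.476 J; k = 0.896 lbf/in = 156.9 N/m.
x = 0.07789 m
0.07789 m × (1 in / 0.02540 m) = 3.067 in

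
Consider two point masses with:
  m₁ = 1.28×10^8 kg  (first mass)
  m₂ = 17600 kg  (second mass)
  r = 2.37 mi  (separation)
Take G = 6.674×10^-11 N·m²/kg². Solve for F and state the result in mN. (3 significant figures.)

Directly: F = Gm₁m₂/r².
m₁ = 1.28×10^8 kg; m₂ = 17600 kg; r = 2.37 mi = 3814 m; G = 6.674×10^-11 N·m²/kg².
F = 1.034×10^-5 N
1.034×10^-5 N × (1 mN / 0.001000 N) = 0.01034 mN

0.0103 mN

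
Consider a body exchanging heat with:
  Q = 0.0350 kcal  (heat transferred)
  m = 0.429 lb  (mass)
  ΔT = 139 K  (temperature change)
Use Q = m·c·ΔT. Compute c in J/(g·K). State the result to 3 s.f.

0.00541 J/(g·K)

Rearranging Q = m·c·ΔT for c: c = Q/(m·ΔT).
Q = 0.0350 kcal = 146.4 J; m = 0.429 lb = 0.1946 kg; ΔT = 139 K.
c = 5.414 J/(kg·K)
5.414 J/(kg·K) × (1 J/(g·K) / 1000 J/(kg·K)) = 0.005414 J/(g·K)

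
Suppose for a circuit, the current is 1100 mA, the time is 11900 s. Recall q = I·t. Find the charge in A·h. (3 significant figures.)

q is given directly by: q = It.
I = 1100 mA = 1.100 A; t = 11900 s.
q = 13090 C
13090 C × (1 A·h / 3600 C) = 3.636 A·h

3.64 A·h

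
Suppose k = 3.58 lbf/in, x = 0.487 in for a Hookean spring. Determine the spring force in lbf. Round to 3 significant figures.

From Hooke's law: F = kx.
k = 3.58 lbf/in = 627.0 N/m; x = 0.487 in = 0.01237 m.
F = 7.755 N
7.755 N × (1 lbf / 4.448 N) = 1.743 lbf

1.74 lbf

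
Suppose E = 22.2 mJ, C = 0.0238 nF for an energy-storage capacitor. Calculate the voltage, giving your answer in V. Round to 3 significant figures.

Rearranging E = ½C·V² for V: V = √(2E/C).
E = 22.2 mJ = 0.02220 J; C = 0.0238 nF = 2.380×10^-11 F.
V = 43192 V

43200 V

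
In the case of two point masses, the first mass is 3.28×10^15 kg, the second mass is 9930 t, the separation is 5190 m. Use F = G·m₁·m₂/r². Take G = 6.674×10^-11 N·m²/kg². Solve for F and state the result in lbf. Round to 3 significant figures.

18100 lbf

From Newton's law of gravitation: F = Gm₁m₂/r².
m₁ = 3.28×10^15 kg; m₂ = 9930 t = 9.930×10^6 kg; r = 5190 m; G = 6.674×10^-11 N·m²/kg².
F = 80700 N  (the unit combination reduces to kg·m/s² = N)
80700 N × (1 lbf / 4.448 N) = 18142 lbf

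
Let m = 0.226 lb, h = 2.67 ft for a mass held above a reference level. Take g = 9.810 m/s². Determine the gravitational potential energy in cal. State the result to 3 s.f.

Directly: PE = mgh.
m = 0.226 lb = 0.1025 kg; h = 2.67 ft = 0.8138 m; g = 9.810 m/s².
PE = 0.8184 J  (the unit combination reduces to kg·m²/s² = J)
0.8184 J × (1 cal / 4.184 J) = 0.1956 cal

0.196 cal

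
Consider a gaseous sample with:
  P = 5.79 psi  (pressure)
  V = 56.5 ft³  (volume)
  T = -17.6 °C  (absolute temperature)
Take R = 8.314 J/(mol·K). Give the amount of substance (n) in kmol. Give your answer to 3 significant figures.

0.0301 kmol

From the ideal-gas law: n = PV/(RT).
P = 5.79 psi = 39921 Pa; V = 56.5 ft³ = 1.600 m³; T = -17.6 °C = 255.5 K; R = 8.314 J/(mol·K).
n = 30.06 mol
30.06 mol × (1 kmol / 1000 mol) = 0.03006 kmol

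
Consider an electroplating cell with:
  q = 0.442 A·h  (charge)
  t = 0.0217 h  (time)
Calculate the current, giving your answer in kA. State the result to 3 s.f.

0.0204 kA

Rearranging q = I·t for I: I = q/t.
q = 0.442 A·h = 1591 C; t = 0.0217 h = 78.12 s.
I = 20.37 A
20.37 A × (1 kA / 1000 A) = 0.02037 kA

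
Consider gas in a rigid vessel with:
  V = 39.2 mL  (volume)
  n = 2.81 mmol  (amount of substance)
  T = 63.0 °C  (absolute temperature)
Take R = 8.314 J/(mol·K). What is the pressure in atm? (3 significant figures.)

1.98 atm

P is given directly by: P = nRT/V.
V = 39.2 mL = 3.920×10^-5 m³; n = 2.81 mmol = 0.002810 mol; T = 63.0 °C = 336.1 K; R = 8.314 J/(mol·K).
P = 2.003×10^5 Pa
2.003×10^5 Pa × (1 atm / 1.013×10^5 Pa) = 1.977 atm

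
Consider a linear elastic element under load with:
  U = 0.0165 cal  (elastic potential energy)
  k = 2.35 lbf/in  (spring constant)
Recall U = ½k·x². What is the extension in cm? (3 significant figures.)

Rearranging U = ½k·x² for x: x = √(2U/k).
U = 0.0165 cal = 0.06904 J; k = 2.35 lbf/in = 411.5 N/m.
x = 0.01832 m
0.01832 m × (1 cm / 0.01000 m) = 1.832 cm

1.83 cm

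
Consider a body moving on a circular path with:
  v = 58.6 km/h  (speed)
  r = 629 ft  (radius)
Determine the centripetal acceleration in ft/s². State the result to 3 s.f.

4.53 ft/s²

Directly: a = v²/r.
v = 58.6 km/h = 16.28 m/s; r = 629 ft = 191.7 m.
a = 1.382 m/s²
1.382 m/s² × (1 ft/s² / 0.3048 m/s²) = 4.534 ft/s²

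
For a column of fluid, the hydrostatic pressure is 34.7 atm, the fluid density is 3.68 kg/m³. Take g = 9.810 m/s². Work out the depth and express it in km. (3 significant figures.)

97.4 km

Rearranging P = ρ·g·h for h: h = P/(ρ·g).
P = 34.7 atm = 3.516×10^6 Pa; ρ = 3.68 kg/m³; g = 9.810 m/s².
h = 97393 m
97393 m × (1 km / 1000 m) = 97.39 km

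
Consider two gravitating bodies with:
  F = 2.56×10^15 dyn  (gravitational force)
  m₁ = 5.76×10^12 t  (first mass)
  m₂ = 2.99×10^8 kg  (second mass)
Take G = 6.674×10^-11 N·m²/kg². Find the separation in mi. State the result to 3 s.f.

0.0416 mi

Rearranging F = G·m₁·m₂/r² for r: r = √(G·m₁m₂/F).
F = 2.56×10^15 dyn = 2.560×10^10 N; m₁ = 5.76×10^12 t = 5.760×10^15 kg; m₂ = 2.99×10^8 kg; G = 6.674×10^-11 N·m²/kg².
r = 67.01 m
67.01 m × (1 mi / 1609 m) = 0.04164 mi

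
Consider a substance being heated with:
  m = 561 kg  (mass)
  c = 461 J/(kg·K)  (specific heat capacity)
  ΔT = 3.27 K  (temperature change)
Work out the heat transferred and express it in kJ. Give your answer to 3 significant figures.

846 kJ

Q is given directly by: Q = mcΔT.
m = 561 kg; c = 461 J/(kg·K); ΔT = 3.27 K.
Q = 8.457×10^5 J
8.457×10^5 J × (1 kJ / 1000 J) = 845.7 kJ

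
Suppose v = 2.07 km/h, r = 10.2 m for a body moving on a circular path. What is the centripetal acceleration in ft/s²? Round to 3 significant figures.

0.106 ft/s²

Directly: a = v²/r.
v = 2.07 km/h = 0.5750 m/s; r = 10.2 m.
a = 0.03241 m/s²
0.03241 m/s² × (1 ft/s² / 0.3048 m/s²) = 0.1063 ft/s²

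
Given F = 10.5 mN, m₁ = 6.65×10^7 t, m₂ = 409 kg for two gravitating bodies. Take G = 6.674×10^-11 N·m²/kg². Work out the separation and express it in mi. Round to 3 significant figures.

0.258 mi

Rearranging F = G·m₁·m₂/r² for r: r = √(G·m₁m₂/F).
F = 10.5 mN = 0.01050 N; m₁ = 6.65×10^7 t = 6.650×10^10 kg; m₂ = 409 kg; G = 6.674×10^-11 N·m²/kg².
r = 415.8 m
415.8 m × (1 mi / 1609 m) = 0.2584 mi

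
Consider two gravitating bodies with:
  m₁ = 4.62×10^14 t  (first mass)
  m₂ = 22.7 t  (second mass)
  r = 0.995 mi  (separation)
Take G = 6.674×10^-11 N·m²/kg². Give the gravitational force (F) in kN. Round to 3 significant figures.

273 kN

From Newton's law of gravitation: F = Gm₁m₂/r².
m₁ = 4.62×10^14 t = 4.620×10^17 kg; m₂ = 22.7 t = 22700 kg; r = 0.995 mi = 1601 m; G = 6.674×10^-11 N·m²/kg².
F = 2.730×10^5 N
2.730×10^5 N × (1 kN / 1000 N) = 273.0 kN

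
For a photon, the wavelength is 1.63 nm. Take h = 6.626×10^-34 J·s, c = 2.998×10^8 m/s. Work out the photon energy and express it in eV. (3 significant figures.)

761 eV

Directly: E = hc/λ.
λ = 1.63 nm = 1.630×10^-9 m; h = 6.626×10^-34 J·s; c = 2.998×10^8 m/s.
E = 1.219×10^-16 J
1.219×10^-16 J × (1 eV / 1.602×10^-19 J) = 760.7 eV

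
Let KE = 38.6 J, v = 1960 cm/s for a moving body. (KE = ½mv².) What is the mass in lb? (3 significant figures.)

Rearranging: m = 2·KE/v².
KE = 38.6 J; v = 1960 cm/s = 19.60 m/s.
m = 0.2010 kg
0.2010 kg × (1 lb / 0.4536 kg) = 0.4430 lb

0.443 lb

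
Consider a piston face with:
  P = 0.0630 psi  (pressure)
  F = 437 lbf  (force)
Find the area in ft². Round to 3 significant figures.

48.2 ft²

Solving P = F/A for A: A = F/P.
P = 0.0630 psi = 434.4 Pa; F = 437 lbf = 1944 N.
A = 4.475 m²
4.475 m² × (1 ft² / 0.09290 m²) = 48.17 ft²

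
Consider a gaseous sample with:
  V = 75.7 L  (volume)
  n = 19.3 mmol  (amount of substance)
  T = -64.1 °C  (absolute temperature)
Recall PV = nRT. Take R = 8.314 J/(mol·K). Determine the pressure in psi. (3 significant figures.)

0.0643 psi

Directly: P = nRT/V.
V = 75.7 L = 0.07570 m³; n = 19.3 mmol = 0.01930 mol; T = -64.1 °C = 209.0 K; R = 8.314 J/(mol·K).
P = 443.1 Pa
443.1 Pa × (1 psi / 6895 Pa) = 0.06427 psi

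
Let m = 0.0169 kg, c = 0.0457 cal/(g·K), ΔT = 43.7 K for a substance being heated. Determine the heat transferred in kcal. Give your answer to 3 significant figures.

0.0338 kcal

Directly: Q = mcΔT.
m = 0.0169 kg; c = 0.0457 cal/(g·K) = 191.2 J/(kg·K); ΔT = 43.7 K.
Q = 141.2 J
141.2 J × (1 kcal / 4184 J) = 0.03375 kcal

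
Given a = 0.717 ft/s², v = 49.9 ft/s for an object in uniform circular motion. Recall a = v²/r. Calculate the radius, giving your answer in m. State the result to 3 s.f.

Rearranging a = v²/r for r: r = v²/a.
a = 0.717 ft/s² = 0.2185 m/s²; v = 49.9 ft/s = 15.21 m/s.
r = 1059 m

1060 m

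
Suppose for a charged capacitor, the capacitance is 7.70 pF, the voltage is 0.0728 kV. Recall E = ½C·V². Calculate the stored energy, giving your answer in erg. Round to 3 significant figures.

0.204 erg

E is given directly by: E = ½CV².
C = 7.70 pF = 7.700×10^-12 F; V = 0.0728 kV = 72.80 V.
E = 2.040×10^-8 J
2.040×10^-8 J × (1 erg / 1.000×10^-7 J) = 0.2040 erg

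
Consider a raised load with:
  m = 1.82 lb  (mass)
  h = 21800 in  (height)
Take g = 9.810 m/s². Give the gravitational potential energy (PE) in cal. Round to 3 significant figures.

1070 cal

Directly: PE = mgh.
m = 1.82 lb = 0.8255 kg; h = 21800 in = 553.7 m; g = 9.810 m/s².
PE = 4484 J  (the unit combination reduces to kg·m²/s² = J)
4484 J × (1 cal / 4.184 J) = 1072 cal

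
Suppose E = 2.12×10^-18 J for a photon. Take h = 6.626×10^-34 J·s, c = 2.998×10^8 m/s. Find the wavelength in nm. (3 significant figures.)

93.7 nm

Rearranging E = h·c/λ for λ: λ = hc/E.
E = 2.12×10^-18 J; h = 6.626×10^-34 J·s; c = 2.998×10^8 m/s.
λ = 9.370×10^-8 m
9.370×10^-8 m × (1 nm / 1.000×10^-9 m) = 93.70 nm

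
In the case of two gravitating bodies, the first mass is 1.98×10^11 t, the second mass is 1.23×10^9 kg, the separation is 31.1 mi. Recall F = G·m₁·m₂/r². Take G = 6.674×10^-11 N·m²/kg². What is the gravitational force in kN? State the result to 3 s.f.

6.49 kN

Directly: F = Gm₁m₂/r².
m₁ = 1.98×10^11 t = 1.980×10^14 kg; m₂ = 1.23×10^9 kg; r = 31.1 mi = 50051 m; G = 6.674×10^-11 N·m²/kg².
F = 6488 N  (the unit combination reduces to kg·m/s² = N)
6488 N × (1 kN / 1000 N) = 6.488 kN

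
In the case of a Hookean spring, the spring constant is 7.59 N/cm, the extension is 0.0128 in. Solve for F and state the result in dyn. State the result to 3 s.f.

24700 dyn

From Hooke's law: F = kx.
k = 7.59 N/cm = 759.0 N/m; x = 0.0128 in = 3.251×10^-4 m.
F = 0.2468 N  (the unit combination reduces to kg·m/s² = N)
0.2468 N × (1 dyn / 1.000×10^-5 N) = 24677 dyn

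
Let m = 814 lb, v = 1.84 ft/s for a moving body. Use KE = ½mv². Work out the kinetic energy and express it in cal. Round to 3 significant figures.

KE is given directly by: KE = ½mv².
m = 814 lb = 369.2 kg; v = 1.84 ft/s = 0.5608 m/s.
KE = 58.07 J
58.07 J × (1 cal / 4.184 J) = 13.88 cal

13.9 cal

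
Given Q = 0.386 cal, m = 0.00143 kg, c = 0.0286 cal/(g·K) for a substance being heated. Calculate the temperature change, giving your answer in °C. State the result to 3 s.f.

9.44 °C

Rearranging: ΔT = Q/(m·c).
Q = 0.386 cal = 1.615 J; m = 0.00143 kg; c = 0.0286 cal/(g·K) = 119.7 J/(kg·K).
ΔT = 9.438 K
Since 1 °C = 1 K, 9.438 °C.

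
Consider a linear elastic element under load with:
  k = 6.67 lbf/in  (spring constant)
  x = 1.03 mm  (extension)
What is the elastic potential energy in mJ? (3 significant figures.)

U is given directly by: U = ½kx².
k = 6.67 lbf/in = 1168 N/m; x = 1.03 mm = 0.001030 m.
U = 6.196×10^-4 J
6.196×10^-4 J × (1 mJ / 0.001000 J) = 0.6196 mJ

0.620 mJ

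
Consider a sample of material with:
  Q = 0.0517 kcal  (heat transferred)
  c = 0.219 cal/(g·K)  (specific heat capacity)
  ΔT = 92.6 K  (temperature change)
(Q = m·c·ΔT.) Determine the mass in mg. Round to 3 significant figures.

2550 mg

Rearranging Q = m·c·ΔT for m: m = Q/(c·ΔT).
Q = 0.0517 kcal = 216.3 J; c = 0.219 cal/(g·K) = 916.3 J/(kg·K); ΔT = 92.6 K.
m = 0.002549 kg
0.002549 kg × (1 mg / 1.000×10^-6 kg) = 2549 mg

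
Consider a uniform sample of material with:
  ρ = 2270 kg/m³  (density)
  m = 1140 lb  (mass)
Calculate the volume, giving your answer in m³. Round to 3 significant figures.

0.228 m³

Solving ρ = m/V for V: V = m/ρ.
ρ = 2270 kg/m³; m = 1140 lb = 517.1 kg.
V = 0.2278 m³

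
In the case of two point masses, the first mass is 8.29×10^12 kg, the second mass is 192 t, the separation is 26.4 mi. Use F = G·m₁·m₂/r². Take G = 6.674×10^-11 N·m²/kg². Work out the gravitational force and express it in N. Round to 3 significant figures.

From Newton's law of gravitation: F = Gm₁m₂/r².
m₁ = 8.29×10^12 kg; m₂ = 192 t = 1.920×10^5 kg; r = 26.4 mi = 42487 m; G = 6.674×10^-11 N·m²/kg².
F = 0.05885 N

0.0588 N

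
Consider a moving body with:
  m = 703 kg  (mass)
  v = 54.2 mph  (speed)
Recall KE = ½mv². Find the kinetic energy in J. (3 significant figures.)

KE is given directly by: KE = ½mv².
m = 703 kg; v = 54.2 mph = 24.23 m/s.
KE = 2.064×10^5 J  (the unit combination reduces to kg·m²/s² = J)

2.06×10^5 J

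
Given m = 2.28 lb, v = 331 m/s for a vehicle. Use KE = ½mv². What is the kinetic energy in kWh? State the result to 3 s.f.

Directly: KE = ½mv².
m = 2.28 lb = 1.034 kg; v = 331 m/s.
KE = 56653 J
56653 J × (1 kWh / 3.600×10^6 J) = 0.01574 kWh

0.0157 kWh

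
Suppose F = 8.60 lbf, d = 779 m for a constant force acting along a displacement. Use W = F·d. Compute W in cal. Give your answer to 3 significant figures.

7120 cal

Directly: W = F·d.
F = 8.60 lbf = 38.25 N; d = 779 m.
W = 29800 J
29800 J × (1 cal / 4.184 J) = 7122 cal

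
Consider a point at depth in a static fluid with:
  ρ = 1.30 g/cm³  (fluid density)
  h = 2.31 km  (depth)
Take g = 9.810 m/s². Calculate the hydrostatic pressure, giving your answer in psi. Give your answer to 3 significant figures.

P is given directly by: P = ρgh.
ρ = 1.30 g/cm³ = 1300 kg/m³; h = 2.31 km = 2310 m; g = 9.810 m/s².
P = 2.946×10^7 Pa
2.946×10^7 Pa × (1 psi / 6895 Pa) = 4273 psi

4270 psi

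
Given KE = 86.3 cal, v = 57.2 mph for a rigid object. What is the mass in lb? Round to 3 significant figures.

Rearranging: m = 2·KE/v².
KE = 86.3 cal = 361.1 J; v = 57.2 mph = 25.57 m/s.
m = 1.104 kg
1.104 kg × (1 lb / 0.4536 kg) = 2.435 lb

2.43 lb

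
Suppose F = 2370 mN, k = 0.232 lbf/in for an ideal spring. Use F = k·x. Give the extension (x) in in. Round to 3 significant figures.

2.30 in

From Hooke's law: x = F/k.
F = 2370 mN = 2.370 N; k = 0.232 lbf/in = 40.63 N/m.
x = 0.05833 m
0.05833 m × (1 in / 0.02540 m) = 2.297 in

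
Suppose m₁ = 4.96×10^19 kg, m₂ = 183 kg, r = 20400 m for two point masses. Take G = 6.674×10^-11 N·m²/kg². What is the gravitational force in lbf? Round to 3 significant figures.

327 lbf

Directly: F = Gm₁m₂/r².
m₁ = 4.96×10^19 kg; m₂ = 183 kg; r = 20400 m; G = 6.674×10^-11 N·m²/kg².
F = 1456 N
1456 N × (1 lbf / 4.448 N) = 327.2 lbf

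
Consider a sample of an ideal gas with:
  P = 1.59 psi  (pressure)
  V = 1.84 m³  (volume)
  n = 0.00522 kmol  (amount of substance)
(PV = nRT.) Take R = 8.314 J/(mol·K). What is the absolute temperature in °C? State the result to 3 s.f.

192 °C

Rearranging PV = nRT for T: T = PV/(nR).
P = 1.59 psi = 10963 Pa; V = 1.84 m³; n = 0.00522 kmol = 5.220 mol; R = 8.314 J/(mol·K).
T = 464.8 K
464.8 K − 273.15 = 191.6 °C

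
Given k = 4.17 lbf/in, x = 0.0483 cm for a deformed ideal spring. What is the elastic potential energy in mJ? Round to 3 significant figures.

0.0852 mJ

U is given directly by: U = ½kx².
k = 4.17 lbf/in = 730.3 N/m; x = 0.0483 cm = 4.830×10^-4 m.
U = 8.518×10^-5 J
8.518×10^-5 J × (1 mJ / 0.001000 J) = 0.08518 mJ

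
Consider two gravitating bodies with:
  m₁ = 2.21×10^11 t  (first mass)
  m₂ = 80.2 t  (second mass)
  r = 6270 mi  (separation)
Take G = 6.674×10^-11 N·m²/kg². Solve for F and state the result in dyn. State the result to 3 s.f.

1.16 dyn

F is given directly by: F = Gm₁m₂/r².
m₁ = 2.21×10^11 t = 2.210×10^14 kg; m₂ = 80.2 t = 80200 kg; r = 6270 mi = 1.009×10^7 m; G = 6.674×10^-11 N·m²/kg².
F = 1.162×10^-5 N
1.162×10^-5 N × (1 dyn / 1.000×10^-5 N) = 1.162 dyn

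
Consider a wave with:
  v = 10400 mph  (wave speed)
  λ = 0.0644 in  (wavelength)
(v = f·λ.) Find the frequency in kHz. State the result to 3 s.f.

2840 kHz

Rearranging v = f·λ for f: f = v/λ.
v = 10400 mph = 4649 m/s; λ = 0.0644 in = 0.001636 m.
f = 2.842×10^6 Hz
2.842×10^6 Hz × (1 kHz / 1000 Hz) = 2842 kHz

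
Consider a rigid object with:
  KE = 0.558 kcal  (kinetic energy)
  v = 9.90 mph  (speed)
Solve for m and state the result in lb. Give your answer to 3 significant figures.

Solving KE = ½mv² for m: m = 2·KE/v².
KE = 0.558 kcal = 2335 J; v = 9.90 mph = 4.426 m/s.
m = 238.4 kg
238.4 kg × (1 lb / 0.4536 kg) = 525.6 lb

526 lb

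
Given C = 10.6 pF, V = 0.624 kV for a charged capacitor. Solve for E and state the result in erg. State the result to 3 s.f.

E is given directly by: E = ½CV².
C = 10.6 pF = 1.060×10^-11 F; V = 0.624 kV = 624.0 V.
E = 2.064×10^-6 J  (the unit combination reduces to kg·m²/s² = J)
2.064×10^-6 J × (1 erg / 1.000×10^-7 J) = 20.64 erg

20.6 erg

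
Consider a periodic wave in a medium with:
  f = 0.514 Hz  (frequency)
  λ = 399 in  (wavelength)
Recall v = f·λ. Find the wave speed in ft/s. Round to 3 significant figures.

v is given directly by: v = fλ.
f = 0.514 Hz; λ = 399 in = 10.13 m.
v = 5.209 m/s
5.209 m/s × (1 ft/s / 0.3048 m/s) = 17.09 ft/s

17.1 ft/s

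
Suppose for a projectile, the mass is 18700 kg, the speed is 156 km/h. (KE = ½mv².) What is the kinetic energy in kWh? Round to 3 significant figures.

4.88 kWh

Directly: KE = ½mv².
m = 18700 kg; v = 156 km/h = 43.33 m/s.
KE = 1.756×10^7 J
1.756×10^7 J × (1 kWh / 3.600×10^6 J) = 4.877 kWh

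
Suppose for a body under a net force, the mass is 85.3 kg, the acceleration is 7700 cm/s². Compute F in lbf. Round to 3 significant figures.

1480 lbf

F is given directly by: F = m·a.
m = 85.3 kg; a = 7700 cm/s² = 77.00 m/s².
F = 6568 N  (the unit combination reduces to kg·m/s² = N)
6568 N × (1 lbf / 4.448 N) = 1477 lbf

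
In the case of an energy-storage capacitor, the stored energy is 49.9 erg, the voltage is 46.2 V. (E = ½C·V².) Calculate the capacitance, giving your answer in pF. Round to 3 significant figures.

4680 pF

Solving E = ½C·V² for C: C = 2E/V².
E = 49.9 erg = 4.990×10^-6 J; V = 46.2 V.
C = 4.676×10^-9 F
4.676×10^-9 F × (1 pF / 1.000×10^-12 F) = 4676 pF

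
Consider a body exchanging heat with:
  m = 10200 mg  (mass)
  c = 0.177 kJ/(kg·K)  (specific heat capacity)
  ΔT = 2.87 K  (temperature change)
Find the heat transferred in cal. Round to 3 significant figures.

Directly: Q = mcΔT.
m = 10200 mg = 0.01020 kg; c = 0.177 kJ/(kg·K) = 177.0 J/(kg·K); ΔT = 2.87 K.
Q = 5.181 J
5.181 J × (1 cal / 4.184 J) = 1.238 cal

1.24 cal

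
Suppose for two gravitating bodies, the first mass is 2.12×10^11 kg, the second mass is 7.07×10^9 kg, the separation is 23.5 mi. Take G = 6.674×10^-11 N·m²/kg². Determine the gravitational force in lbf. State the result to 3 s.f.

15.7 lbf

From Newton's law of gravitation: F = Gm₁m₂/r².
m₁ = 2.12×10^11 kg; m₂ = 7.07×10^9 kg; r = 23.5 mi = 37820 m; G = 6.674×10^-11 N·m²/kg².
F = 69.94 N  (the unit combination reduces to kg·m/s² = N)
69.94 N × (1 lbf / 4.448 N) = 15.72 lbf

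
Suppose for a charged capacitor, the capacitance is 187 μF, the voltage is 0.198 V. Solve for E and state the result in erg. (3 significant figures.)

Directly: E = ½CV².
C = 187 μF = 1.870×10^-4 F; V = 0.198 V.
E = 3.666×10^-6 J
3.666×10^-6 J × (1 erg / 1.000×10^-7 J) = 36.66 erg

36.7 erg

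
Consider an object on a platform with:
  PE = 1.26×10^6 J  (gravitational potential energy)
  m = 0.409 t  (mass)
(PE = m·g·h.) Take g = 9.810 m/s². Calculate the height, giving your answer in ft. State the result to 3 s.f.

1030 ft

Rearranging: h = PE/(m·g).
PE = 1.26×10^6 J; m = 0.409 t = 409.0 kg; g = 9.810 m/s².
h = 314.0 m
314.0 m × (1 ft / 0.3048 m) = 1030 ft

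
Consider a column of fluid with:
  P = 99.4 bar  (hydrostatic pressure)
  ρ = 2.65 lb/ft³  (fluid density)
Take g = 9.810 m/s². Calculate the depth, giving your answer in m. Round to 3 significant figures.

23900 m

Rearranging: h = P/(ρ·g).
P = 99.4 bar = 9.940×10^6 Pa; ρ = 2.65 lb/ft³ = 42.45 kg/m³; g = 9.810 m/s².
h = 23870 m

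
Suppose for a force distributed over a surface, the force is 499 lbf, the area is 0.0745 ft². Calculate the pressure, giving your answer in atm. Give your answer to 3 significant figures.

3.17 atm

Directly: P = F/A.
F = 499 lbf = 2220 N; A = 0.0745 ft² = 0.006921 m².
P = 3.207×10^5 Pa  (the unit combination reduces to kg/(m·s²) = Pa)
3.207×10^5 Pa × (1 atm / 1.013×10^5 Pa) = 3.165 atm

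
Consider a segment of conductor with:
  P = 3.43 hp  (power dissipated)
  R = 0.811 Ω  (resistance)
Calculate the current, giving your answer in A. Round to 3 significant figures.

Rearranging P = I²R for I: I = √(P/R).
P = 3.43 hp = 2558 W; R = 0.811 Ω.
I = 56.16 A

56.2 A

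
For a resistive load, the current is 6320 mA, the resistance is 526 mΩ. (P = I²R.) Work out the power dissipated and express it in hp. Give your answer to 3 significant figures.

0.0282 hp

P is given directly by: P = I²R.
I = 6320 mA = 6.320 A; R = 526 mΩ = 0.5260 Ω.
P = 21.01 W
21.01 W × (1 hp / 745.7 W) = 0.02817 hp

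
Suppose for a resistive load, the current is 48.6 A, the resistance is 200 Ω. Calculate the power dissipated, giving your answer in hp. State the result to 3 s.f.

Directly: P = I²R.
I = 48.6 A; R = 200 Ω.
P = 4.724×10^5 W
4.724×10^5 W × (1 hp / 745.7 W) = 633.5 hp

633 hp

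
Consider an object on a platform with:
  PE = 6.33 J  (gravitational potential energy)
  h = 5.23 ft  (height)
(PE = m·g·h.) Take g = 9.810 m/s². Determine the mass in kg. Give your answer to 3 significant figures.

0.405 kg

Solving PE = m·g·h for m: m = PE/(g·h).
PE = 6.33 J; h = 5.23 ft = 1.594 m; g = 9.810 m/s².
m = 0.4048 kg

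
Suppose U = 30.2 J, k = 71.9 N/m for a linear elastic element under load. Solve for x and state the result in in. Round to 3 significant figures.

36.1 in

Rearranging U = ½k·x² for x: x = √(2U/k).
U = 30.2 J; k = 71.9 N/m.
x = 0.9165 m
0.9165 m × (1 in / 0.02540 m) = 36.08 in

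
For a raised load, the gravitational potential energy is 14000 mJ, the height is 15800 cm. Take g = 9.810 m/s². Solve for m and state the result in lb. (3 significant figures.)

Solving PE = m·g·h for m: m = PE/(g·h).
PE = 14000 mJ = 14.00 J; h = 15800 cm = 158.0 m; g = 9.810 m/s².
m = 0.009032 kg
0.009032 kg × (1 lb / 0.4536 kg) = 0.01991 lb

0.0199 lb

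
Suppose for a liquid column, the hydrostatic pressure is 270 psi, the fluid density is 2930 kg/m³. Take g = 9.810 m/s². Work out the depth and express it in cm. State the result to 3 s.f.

Rearranging P = ρ·g·h for h: h = P/(ρ·g).
P = 270 psi = 1.862×10^6 Pa; ρ = 2930 kg/m³; g = 9.810 m/s².
h = 64.77 m
64.77 m × (1 cm / 0.01000 m) = 6477 cm

6480 cm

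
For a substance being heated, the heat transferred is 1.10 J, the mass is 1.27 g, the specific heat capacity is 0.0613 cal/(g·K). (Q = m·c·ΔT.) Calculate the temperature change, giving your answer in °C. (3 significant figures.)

3.38 °C

Rearranging: ΔT = Q/(m·c).
Q = 1.10 J; m = 1.27 g = 0.001270 kg; c = 0.0613 cal/(g·K) = 256.5 J/(kg·K).
ΔT = 3.377 K
Since 1 °C = 1 K, 3.377 °C.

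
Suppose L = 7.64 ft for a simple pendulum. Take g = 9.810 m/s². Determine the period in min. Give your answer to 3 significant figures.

T is given directly by: T = 2π√(L/g).
L = 7.64 ft = 2.329 m; g = 9.810 m/s².
T = 3.061 s
3.061 s × (1 min / 60.00 s) = 0.05102 min

0.0510 min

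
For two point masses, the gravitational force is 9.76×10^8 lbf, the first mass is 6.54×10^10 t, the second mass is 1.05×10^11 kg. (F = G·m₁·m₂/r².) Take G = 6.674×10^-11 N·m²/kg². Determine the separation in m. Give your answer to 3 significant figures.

From Newton's law of gravitation: r = √(G·m₁m₂/F).
F = 9.76×10^8 lbf = 4.341×10^9 N; m₁ = 6.54×10^10 t = 6.540×10^13 kg; m₂ = 1.05×10^11 kg; G = 6.674×10^-11 N·m²/kg².
r = 324.9 m

325 m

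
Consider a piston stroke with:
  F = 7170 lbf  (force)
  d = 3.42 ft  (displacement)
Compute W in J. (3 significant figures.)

W is given directly by: W = F·d.
F = 7170 lbf = 31894 N; d = 3.42 ft = 1.042 m.
W = 33247 J

33200 J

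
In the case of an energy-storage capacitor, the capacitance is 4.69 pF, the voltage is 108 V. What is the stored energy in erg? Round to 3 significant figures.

Directly: E = ½CV².
C = 4.69 pF = 4.690×10^-12 F; V = 108 V.
E = 2.735×10^-8 J  (the unit combination reduces to kg·m²/s² = J)
2.735×10^-8 J × (1 erg / 1.000×10^-7 J) = 0.2735 erg

0.274 erg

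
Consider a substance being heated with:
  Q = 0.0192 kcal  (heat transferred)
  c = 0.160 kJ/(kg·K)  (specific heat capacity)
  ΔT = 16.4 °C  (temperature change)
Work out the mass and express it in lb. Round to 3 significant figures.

Rearranging: m = Q/(c·ΔT).
Q = 0.0192 kcal = 80.33 J; c = 0.160 kJ/(kg·K) = 160.0 J/(kg·K); ΔT = 16.4 °C = 16.40 K.
m = 0.03061 kg
0.03061 kg × (1 lb / 0.4536 kg) = 0.06749 lb

0.0675 lb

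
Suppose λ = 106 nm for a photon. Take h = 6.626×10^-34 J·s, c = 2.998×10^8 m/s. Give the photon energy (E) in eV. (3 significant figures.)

Directly: E = hc/λ.
λ = 106 nm = 1.060×10^-7 m; h = 6.626×10^-34 J·s; c = 2.998×10^8 m/s.
E = 1.874×10^-18 J  (the unit combination reduces to kg·m²/s² = J)
1.874×10^-18 J × (1 eV / 1.602×10^-19 J) = 11.70 eV

11.7 eV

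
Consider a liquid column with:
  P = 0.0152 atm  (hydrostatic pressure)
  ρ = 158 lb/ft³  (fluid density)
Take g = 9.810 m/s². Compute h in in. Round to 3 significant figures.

Rearranging P = ρ·g·h for h: h = P/(ρ·g).
P = 0.0152 atm = 1540 Pa; ρ = 158 lb/ft³ = 2531 kg/m³; g = 9.810 m/s².
h = 0.06203 m
0.06203 m × (1 in / 0.02540 m) = 2.442 in

2.44 in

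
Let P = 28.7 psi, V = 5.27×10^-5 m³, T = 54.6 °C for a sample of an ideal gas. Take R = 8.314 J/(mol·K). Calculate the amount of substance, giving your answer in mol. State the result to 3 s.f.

0.00383 mol

Solving PV = nRT for n: n = PV/(RT).
P = 28.7 psi = 1.979×10^5 Pa; V = 5.27×10^-5 m³; T = 54.6 °C = 327.8 K; R = 8.314 J/(mol·K).
n = 0.003827 mol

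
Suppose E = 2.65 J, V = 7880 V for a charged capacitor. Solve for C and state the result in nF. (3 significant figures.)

85.4 nF

Rearranging E = ½C·V² for C: C = 2E/V².
E = 2.65 J; V = 7880 V.
C = 8.535×10^-8 F
8.535×10^-8 F × (1 nF / 1.000×10^-9 F) = 85.35 nF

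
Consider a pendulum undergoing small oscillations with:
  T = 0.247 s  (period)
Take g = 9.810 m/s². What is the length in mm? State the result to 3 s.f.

15.2 mm

Rearranging: L = g·(T/2π)².
T = 0.247 s; g = 9.810 m/s².
L = 0.01516 m
0.01516 m × (1 mm / 0.001000 m) = 15.16 mm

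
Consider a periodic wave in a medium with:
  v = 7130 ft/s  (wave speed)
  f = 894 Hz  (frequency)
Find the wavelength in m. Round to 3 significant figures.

2.43 m

Solving v = f·λ for λ: λ = v/f.
v = 7130 ft/s = 2173 m/s; f = 894 Hz.
λ = 2.431 m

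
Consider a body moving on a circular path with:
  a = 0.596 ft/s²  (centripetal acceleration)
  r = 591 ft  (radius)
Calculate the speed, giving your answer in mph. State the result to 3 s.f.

12.8 mph

Rearranging a = v²/r for v: v = √(a·r).
a = 0.596 ft/s² = 0.1817 m/s²; r = 591 ft = 180.1 m.
v = 5.720 m/s
5.720 m/s × (1 mph / 0.4470 m/s) = 12.80 mph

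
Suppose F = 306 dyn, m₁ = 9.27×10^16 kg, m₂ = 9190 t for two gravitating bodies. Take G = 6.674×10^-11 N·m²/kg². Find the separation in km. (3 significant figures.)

From Newton's law of gravitation: r = √(G·m₁m₂/F).
F = 306 dyn = 0.003060 N; m₁ = 9.27×10^16 kg; m₂ = 9190 t = 9.190×10^6 kg; G = 6.674×10^-11 N·m²/kg².
r = 1.363×10^8 m
1.363×10^8 m × (1 km / 1000 m) = 1.363×10^5 km

1.36×10^5 km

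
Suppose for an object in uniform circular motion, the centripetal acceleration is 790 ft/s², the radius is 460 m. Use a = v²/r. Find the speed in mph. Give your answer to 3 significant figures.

Rearranging a = v²/r for v: v = √(a·r).
a = 790 ft/s² = 240.8 m/s²; r = 460 m.
v = 332.8 m/s
332.8 m/s × (1 mph / 0.4470 m/s) = 744.5 mph

744 mph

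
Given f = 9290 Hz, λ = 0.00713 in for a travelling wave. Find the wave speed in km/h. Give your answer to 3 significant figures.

v is given directly by: v = fλ.
f = 9290 Hz; λ = 0.00713 in = 1.811×10^-4 m.
v = 1.682 m/s
1.682 m/s × (1 km/h / 0.2778 m/s) = 6.057 km/h

6.06 km/h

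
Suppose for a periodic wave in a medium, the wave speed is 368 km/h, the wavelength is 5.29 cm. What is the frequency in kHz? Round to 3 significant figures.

Rearranging v = f·λ for f: f = v/λ.
v = 368 km/h = 102.2 m/s; λ = 5.29 cm = 0.05290 m.
f = 1932 Hz
1932 Hz × (1 kHz / 1000 Hz) = 1.932 kHz

1.93 kHz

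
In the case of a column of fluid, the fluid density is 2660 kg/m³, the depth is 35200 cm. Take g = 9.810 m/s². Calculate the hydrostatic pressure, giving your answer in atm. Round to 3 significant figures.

90.7 atm

Directly: P = ρgh.
ρ = 2660 kg/m³; h = 35200 cm = 352.0 m; g = 9.810 m/s².
P = 9.185×10^6 Pa  (the unit combination reduces to kg/(m·s²) = Pa)
9.185×10^6 Pa × (1 atm / 1.013×10^5 Pa) = 90.65 atm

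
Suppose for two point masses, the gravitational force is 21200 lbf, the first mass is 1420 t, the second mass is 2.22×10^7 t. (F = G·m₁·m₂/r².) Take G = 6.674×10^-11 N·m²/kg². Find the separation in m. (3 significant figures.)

Rearranging: r = √(G·m₁m₂/F).
F = 21200 lbf = 94302 N; m₁ = 1420 t = 1.420×10^6 kg; m₂ = 2.22×10^7 t = 2.220×10^10 kg; G = 6.674×10^-11 N·m²/kg².
r = 4.723 m

4.72 m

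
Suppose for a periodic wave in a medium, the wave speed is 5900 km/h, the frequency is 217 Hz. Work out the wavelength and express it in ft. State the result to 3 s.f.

24.8 ft

Rearranging v = f·λ for λ: λ = v/f.
v = 5900 km/h = 1639 m/s; f = 217 Hz.
λ = 7.552 m
7.552 m × (1 ft / 0.3048 m) = 24.78 ft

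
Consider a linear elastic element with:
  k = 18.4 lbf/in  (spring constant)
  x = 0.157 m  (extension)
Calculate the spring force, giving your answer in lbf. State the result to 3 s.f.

114 lbf

F is given directly by: F = kx.
k = 18.4 lbf/in = 3222 N/m; x = 0.157 m.
F = 505.9 N  (the unit combination reduces to kg·m/s² = N)
505.9 N × (1 lbf / 4.448 N) = 113.7 lbf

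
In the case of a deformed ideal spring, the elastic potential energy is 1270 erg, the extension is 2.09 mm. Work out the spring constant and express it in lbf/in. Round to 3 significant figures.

0.332 lbf/in

Rearranging: k = 2U/x².
U = 1270 erg = 1.270×10^-4 J; x = 2.09 mm = 0.002090 m.
k = 58.15 N/m
58.15 N/m × (1 lbf/in / 175.1 N/m) = 0.3320 lbf/in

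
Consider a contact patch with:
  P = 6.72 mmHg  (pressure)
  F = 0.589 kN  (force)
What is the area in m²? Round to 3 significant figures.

0.657 m²

Rearranging P = F/A for A: A = F/P.
P = 6.72 mmHg = 895.9 Pa; F = 0.589 kN = 589.0 N.
A = 0.6574 m²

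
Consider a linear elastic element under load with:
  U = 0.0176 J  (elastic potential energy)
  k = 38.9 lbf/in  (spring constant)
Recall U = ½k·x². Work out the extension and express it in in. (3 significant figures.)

0.0895 in

Rearranging: x = √(2U/k).
U = 0.0176 J; k = 38.9 lbf/in = 6812 N/m.
x = 0.002273 m
0.002273 m × (1 in / 0.02540 m) = 0.08949 in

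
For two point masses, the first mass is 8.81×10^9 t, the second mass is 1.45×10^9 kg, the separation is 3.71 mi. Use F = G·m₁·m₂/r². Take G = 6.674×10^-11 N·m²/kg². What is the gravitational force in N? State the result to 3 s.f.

From Newton's law of gravitation: F = Gm₁m₂/r².
m₁ = 8.81×10^9 t = 8.810×10^12 kg; m₂ = 1.45×10^9 kg; r = 3.71 mi = 5971 m; G = 6.674×10^-11 N·m²/kg².
F = 23916 N  (the unit combination reduces to kg·m/s² = N)

23900 N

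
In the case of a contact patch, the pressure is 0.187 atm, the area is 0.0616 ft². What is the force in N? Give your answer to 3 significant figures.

108 N

Rearranging: F = P·A.
P = 0.187 atm = 18948 Pa; A = 0.0616 ft² = 0.005723 m².
F = 108.4 N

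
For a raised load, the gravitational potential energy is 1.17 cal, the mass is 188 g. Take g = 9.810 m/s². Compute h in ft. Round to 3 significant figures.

8.71 ft

Rearranging PE = m·g·h for h: h = PE/(m·g).
PE = 1.17 cal = 4.895 J; m = 188 g = 0.1880 kg; g = 9.810 m/s².
h = 2.654 m
2.654 m × (1 ft / 0.3048 m) = 8.708 ft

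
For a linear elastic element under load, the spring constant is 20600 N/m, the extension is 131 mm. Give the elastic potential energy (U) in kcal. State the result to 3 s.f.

0.0422 kcal

Directly: U = ½kx².
k = 20600 N/m; x = 131 mm = 0.1310 m.
U = 176.8 J  (the unit combination reduces to kg·m²/s² = J)
176.8 J × (1 kcal / 4184 J) = 0.04225 kcal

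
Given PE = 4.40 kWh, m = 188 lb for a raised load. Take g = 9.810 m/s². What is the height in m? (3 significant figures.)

Rearranging PE = m·g·h for h: h = PE/(m·g).
PE = 4.40 kWh = 1.584×10^7 J; m = 188 lb = 85.28 kg; g = 9.810 m/s².
h = 18935 m

18900 m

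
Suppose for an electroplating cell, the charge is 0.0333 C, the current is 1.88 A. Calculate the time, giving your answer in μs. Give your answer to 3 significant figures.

Rearranging q = I·t for t: t = q/I.
q = 0.0333 C; I = 1.88 A.
t = 0.01771 s
0.01771 s × (1 μs / 1.000×10^-6 s) = 17713 μs

17700 μs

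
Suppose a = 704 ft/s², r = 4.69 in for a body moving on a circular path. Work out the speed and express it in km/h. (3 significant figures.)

18.2 km/h

Rearranging: v = √(a·r).
a = 704 ft/s² = 214.6 m/s²; r = 4.69 in = 0.1191 m.
v = 5.056 m/s
5.056 m/s × (1 km/h / 0.2778 m/s) = 18.20 km/h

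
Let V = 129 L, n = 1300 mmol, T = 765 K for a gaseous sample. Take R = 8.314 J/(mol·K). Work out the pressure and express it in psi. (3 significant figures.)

From the ideal-gas law: P = nRT/V.
V = 129 L = 0.1290 m³; n = 1300 mmol = 1.300 mol; T = 765 K; R = 8.314 J/(mol·K).
P = 64095 Pa  (the unit combination reduces to kg/(m·s²) = Pa)
64095 Pa × (1 psi / 6895 Pa) = 9.296 psi

9.30 psi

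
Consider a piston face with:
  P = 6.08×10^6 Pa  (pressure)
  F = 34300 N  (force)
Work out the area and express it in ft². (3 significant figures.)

0.0607 ft²

Solving P = F/A for A: A = F/P.
P = 6.08×10^6 Pa; F = 34300 N.
A = 0.005641 m²
0.005641 m² × (1 ft² / 0.09290 m²) = 0.06072 ft²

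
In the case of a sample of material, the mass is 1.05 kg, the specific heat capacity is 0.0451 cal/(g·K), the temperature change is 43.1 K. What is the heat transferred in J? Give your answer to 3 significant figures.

Q is given directly by: Q = mcΔT.
m = 1.05 kg; c = 0.0451 cal/(g·K) = 188.7 J/(kg·K); ΔT = 43.1 K.
Q = 8540 J

8540 J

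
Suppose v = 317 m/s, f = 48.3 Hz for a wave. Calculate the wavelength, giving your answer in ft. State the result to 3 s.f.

Solving v = f·λ for λ: λ = v/f.
v = 317 m/s; f = 48.3 Hz.
λ = 6.563 m
6.563 m × (1 ft / 0.3048 m) = 21.53 ft

21.5 ft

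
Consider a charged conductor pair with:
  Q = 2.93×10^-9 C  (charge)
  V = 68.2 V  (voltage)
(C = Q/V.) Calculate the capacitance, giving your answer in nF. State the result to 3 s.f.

0.0430 nF

C is given directly by: C = Q/V.
Q = 2.93×10^-9 C; V = 68.2 V.
C = 4.296×10^-11 F
4.296×10^-11 F × (1 nF / 1.000×10^-9 F) = 0.04296 nF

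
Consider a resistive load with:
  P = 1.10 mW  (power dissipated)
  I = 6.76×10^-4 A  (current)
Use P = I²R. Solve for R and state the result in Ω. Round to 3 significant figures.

Solving P = I²R for R: R = P/I².
P = 1.10 mW = 0.001100 W; I = 6.76×10^-4 A.
R = 2407 Ω

2410 Ω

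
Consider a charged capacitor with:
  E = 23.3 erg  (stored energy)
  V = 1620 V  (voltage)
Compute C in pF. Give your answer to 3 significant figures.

1.78 pF

Rearranging E = ½C·V² for C: C = 2E/V².
E = 23.3 erg = 2.330×10^-6 J; V = 1620 V.
C = 1.776×10^-12 F
1.776×10^-12 F × (1 pF / 1.000×10^-12 F) = 1.776 pF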